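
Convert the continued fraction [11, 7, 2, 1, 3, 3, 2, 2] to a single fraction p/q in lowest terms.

Fold from the inside: start with 2/1.
  2 + 1/2 = 5/2
  3 + 2/5 = 17/5
  3 + 5/17 = 56/17
  1 + 17/56 = 73/56
  2 + 56/73 = 202/73
  7 + 73/202 = 1487/202
  11 + 202/1487 = 16559/1487

16559/1487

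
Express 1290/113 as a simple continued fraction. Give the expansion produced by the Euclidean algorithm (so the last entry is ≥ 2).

[11; 2, 2, 2, 9]

1290 = 11*113 + 47
113 = 2*47 + 19
47 = 2*19 + 9
19 = 2*9 + 1
9 = 9*1 + 0  (stop)
So 1290/113 = [11; 2, 2, 2, 9].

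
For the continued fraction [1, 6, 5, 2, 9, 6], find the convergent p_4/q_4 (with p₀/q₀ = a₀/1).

747/643

Using pₖ = aₖpₖ₋₁ + pₖ₋₂, qₖ = aₖqₖ₋₁ + qₖ₋₂ (with p₋₁=1, p₋₂=0, q₋₁=0, q₋₂=1):
  k=0: a=1, p=1, q=1
  k=1: a=6, p=7, q=6
  k=2: a=5, p=36, q=31
  k=3: a=2, p=79, q=68
  k=4: a=9, p=747, q=643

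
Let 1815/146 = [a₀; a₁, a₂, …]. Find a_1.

1815 = 12·146 + 63   →  a_0 = 12
146 = 2·63 + 20   →  a_1 = 2

2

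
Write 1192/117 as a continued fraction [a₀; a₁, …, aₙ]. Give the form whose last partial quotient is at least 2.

1192 = 10·117 + 22
117 = 5·22 + 7
22 = 3·7 + 1
7 = 7·1 + 0  (stop)
So 1192/117 = [10; 5, 3, 7].

[10; 5, 3, 7]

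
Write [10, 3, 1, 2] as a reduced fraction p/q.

113/11

Fold from the inside: start with 2/1.
  1 + 1/2 = 3/2
  3 + 2/3 = 11/3
  10 + 3/11 = 113/11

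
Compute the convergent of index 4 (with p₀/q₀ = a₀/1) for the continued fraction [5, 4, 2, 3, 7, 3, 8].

Using pₖ = aₖpₖ₋₁ + pₖ₋₂, qₖ = aₖqₖ₋₁ + qₖ₋₂ (with p₋₁=1, p₋₂=0, q₋₁=0, q₋₂=1):
  k=0: a=5, p=5, q=1
  k=1: a=4, p=21, q=4
  k=2: a=2, p=47, q=9
  k=3: a=3, p=162, q=31
  k=4: a=7, p=1181, q=226

1181/226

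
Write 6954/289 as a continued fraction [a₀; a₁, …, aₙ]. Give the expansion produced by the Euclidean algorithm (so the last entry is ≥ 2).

6954 = 24*289 + 18
289 = 16*18 + 1
18 = 18*1 + 0  (stop)
So 6954/289 = [24; 16, 18].

[24; 16, 18]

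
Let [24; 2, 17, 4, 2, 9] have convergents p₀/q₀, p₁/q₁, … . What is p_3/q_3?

Using pₖ = aₖpₖ₋₁ + pₖ₋₂, qₖ = aₖqₖ₋₁ + qₖ₋₂ (with p₋₁=1, p₋₂=0, q₋₁=0, q₋₂=1):
  k=0: a=24, p=24, q=1
  k=1: a=2, p=49, q=2
  k=2: a=17, p=857, q=35
  k=3: a=4, p=3477, q=142

3477/142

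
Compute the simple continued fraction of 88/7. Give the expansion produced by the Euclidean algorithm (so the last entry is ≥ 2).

[12; 1, 1, 3]

88 = 12*7 + 4
7 = 1*4 + 3
4 = 1*3 + 1
3 = 3*1 + 0  (stop)
So 88/7 = [12; 1, 1, 3].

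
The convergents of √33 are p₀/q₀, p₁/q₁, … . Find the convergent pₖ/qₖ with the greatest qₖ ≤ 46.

√33 = [5; 1, 2, 1, 10, …] (period length 4).
Convergents:
  p_0/q_0 = 5/1
  p_1/q_1 = 6/1
  p_2/q_2 = 17/3
  p_3/q_3 = 23/4
  p_4/q_4 = 247/43
  p_5/q_5 = 270/47
q_4 = 43 ≤ 46 < 47 = q_5, so the answer is 247/43.

247/43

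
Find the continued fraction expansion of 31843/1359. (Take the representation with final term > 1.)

[23; 2, 3, 7, 2, 12]

31843 = 23*1359 + 586
1359 = 2*586 + 187
586 = 3*187 + 25
187 = 7*25 + 12
25 = 2*12 + 1
12 = 12*1 + 0  (stop)
So 31843/1359 = [23; 2, 3, 7, 2, 12].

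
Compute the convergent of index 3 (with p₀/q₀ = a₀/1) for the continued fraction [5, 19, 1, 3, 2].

Using pₖ = aₖpₖ₋₁ + pₖ₋₂, qₖ = aₖqₖ₋₁ + qₖ₋₂ (with p₋₁=1, p₋₂=0, q₋₁=0, q₋₂=1):
  k=0: a=5, p=5, q=1
  k=1: a=19, p=96, q=19
  k=2: a=1, p=101, q=20
  k=3: a=3, p=399, q=79

399/79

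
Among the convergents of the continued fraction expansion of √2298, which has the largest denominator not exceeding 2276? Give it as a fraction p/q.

73584/1535

√2298 = [47; 1, 14, 1, 94, …] (period length 4).
Convergents:
  p_0/q_0 = 47/1
  p_1/q_1 = 48/1
  p_2/q_2 = 719/15
  p_3/q_3 = 767/16
  p_4/q_4 = 72817/1519
  p_5/q_5 = 73584/1535
  p_6/q_6 = 1102993/23009
q_5 = 1535 ≤ 2276 < 23009 = q_6, so the answer is 73584/1535.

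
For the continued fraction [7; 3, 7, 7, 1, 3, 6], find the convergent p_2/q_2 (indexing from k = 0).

Using pₖ = aₖpₖ₋₁ + pₖ₋₂, qₖ = aₖqₖ₋₁ + qₖ₋₂ (with p₋₁=1, p₋₂=0, q₋₁=0, q₋₂=1):
  k=0: a=7, p=7, q=1
  k=1: a=3, p=22, q=3
  k=2: a=7, p=161, q=22

161/22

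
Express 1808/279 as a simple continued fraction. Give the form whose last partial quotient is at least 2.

[6; 2, 12, 5, 2]

1808 = 6*279 + 134
279 = 2*134 + 11
134 = 12*11 + 2
11 = 5*2 + 1
2 = 2*1 + 0  (stop)
So 1808/279 = [6; 2, 12, 5, 2].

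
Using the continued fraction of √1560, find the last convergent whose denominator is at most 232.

√1560 = [39; 2, 78, …] (period length 2).
Convergents:
  p_0/q_0 = 39/1
  p_1/q_1 = 79/2
  p_2/q_2 = 6201/157
  p_3/q_3 = 12481/316
q_2 = 157 ≤ 232 < 316 = q_3, so the answer is 6201/157.

6201/157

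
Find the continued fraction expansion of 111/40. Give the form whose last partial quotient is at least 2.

[2; 1, 3, 2, 4]

111 = 2×40 + 31
40 = 1×31 + 9
31 = 3×9 + 4
9 = 2×4 + 1
4 = 4×1 + 0  (stop)
So 111/40 = [2; 1, 3, 2, 4].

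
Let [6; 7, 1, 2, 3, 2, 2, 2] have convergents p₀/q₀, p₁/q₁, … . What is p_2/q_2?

49/8

Using pₖ = aₖpₖ₋₁ + pₖ₋₂, qₖ = aₖqₖ₋₁ + qₖ₋₂ (with p₋₁=1, p₋₂=0, q₋₁=0, q₋₂=1):
  k=0: a=6, p=6, q=1
  k=1: a=7, p=43, q=7
  k=2: a=1, p=49, q=8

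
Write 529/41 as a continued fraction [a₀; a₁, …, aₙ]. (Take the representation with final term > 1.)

[12; 1, 9, 4]

529 = 12*41 + 37
41 = 1*37 + 4
37 = 9*4 + 1
4 = 4*1 + 0  (stop)
So 529/41 = [12; 1, 9, 4].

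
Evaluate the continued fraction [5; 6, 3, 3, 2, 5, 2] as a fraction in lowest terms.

Fold from the inside: start with 2/1.
  5 + 1/2 = 11/2
  2 + 2/11 = 24/11
  3 + 11/24 = 83/24
  3 + 24/83 = 273/83
  6 + 83/273 = 1721/273
  5 + 273/1721 = 8878/1721

8878/1721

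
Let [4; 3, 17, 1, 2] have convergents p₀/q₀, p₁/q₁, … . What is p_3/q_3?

238/55

Using pₖ = aₖpₖ₋₁ + pₖ₋₂, qₖ = aₖqₖ₋₁ + qₖ₋₂ (with p₋₁=1, p₋₂=0, q₋₁=0, q₋₂=1):
  k=0: a=4, p=4, q=1
  k=1: a=3, p=13, q=3
  k=2: a=17, p=225, q=52
  k=3: a=1, p=238, q=55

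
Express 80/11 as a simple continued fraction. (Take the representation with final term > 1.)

[7; 3, 1, 2]

80 = 7*11 + 3
11 = 3*3 + 2
3 = 1*2 + 1
2 = 2*1 + 0  (stop)
So 80/11 = [7; 3, 1, 2].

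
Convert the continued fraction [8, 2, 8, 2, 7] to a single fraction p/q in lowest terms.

2279/269

Using pₖ = aₖpₖ₋₁ + pₖ₋₂ and qₖ = aₖqₖ₋₁ + qₖ₋₂:
  k=0: a=8, p=8, q=1
  k=1: a=2, p=17, q=2
  k=2: a=8, p=144, q=17
  k=3: a=2, p=305, q=36
  k=4: a=7, p=2279, q=269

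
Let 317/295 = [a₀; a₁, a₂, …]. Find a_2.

317 = 1·295 + 22   →  a_0 = 1
295 = 13·22 + 9   →  a_1 = 13
22 = 2·9 + 4   →  a_2 = 2

2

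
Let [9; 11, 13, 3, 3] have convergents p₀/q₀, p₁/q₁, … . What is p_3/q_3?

Using pₖ = aₖpₖ₋₁ + pₖ₋₂, qₖ = aₖqₖ₋₁ + qₖ₋₂ (with p₋₁=1, p₋₂=0, q₋₁=0, q₋₂=1):
  k=0: a=9, p=9, q=1
  k=1: a=11, p=100, q=11
  k=2: a=13, p=1309, q=144
  k=3: a=3, p=4027, q=443

4027/443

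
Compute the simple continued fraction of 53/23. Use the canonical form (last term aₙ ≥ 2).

53 = 2·23 + 7
23 = 3·7 + 2
7 = 3·2 + 1
2 = 2·1 + 0  (stop)
So 53/23 = [2; 3, 3, 2].

[2; 3, 3, 2]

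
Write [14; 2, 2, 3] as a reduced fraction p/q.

245/17

Fold from the inside: start with 3/1.
  2 + 1/3 = 7/3
  2 + 3/7 = 17/7
  14 + 7/17 = 245/17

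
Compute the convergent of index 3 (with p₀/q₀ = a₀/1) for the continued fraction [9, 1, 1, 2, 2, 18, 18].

Using pₖ = aₖpₖ₋₁ + pₖ₋₂, qₖ = aₖqₖ₋₁ + qₖ₋₂ (with p₋₁=1, p₋₂=0, q₋₁=0, q₋₂=1):
  k=0: a=9, p=9, q=1
  k=1: a=1, p=10, q=1
  k=2: a=1, p=19, q=2
  k=3: a=2, p=48, q=5

48/5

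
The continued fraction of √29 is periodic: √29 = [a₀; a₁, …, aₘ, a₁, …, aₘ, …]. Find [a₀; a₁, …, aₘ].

a₀ = ⌊√29⌋ = 5.
With m₀=0, d₀=1 and mₖ₊₁ = dₖaₖ − mₖ, dₖ₊₁ = (n − mₖ₊₁²)/dₖ, aₖ₊₁ = ⌊(a₀+mₖ₊₁)/dₖ₊₁⌋:
  k=1: m=5, d=4, a=2
  k=2: m=3, d=5, a=1
  k=3: m=2, d=5, a=1
  k=4: m=3, d=4, a=2
  k=5: m=5, d=1, a=10
d=1 and a=2a₀=10 at k=5, so the next step gives (m, d) = (5, 4) again — its k=1 value — and the period has length 5.

[5; 2, 1, 1, 2, 10]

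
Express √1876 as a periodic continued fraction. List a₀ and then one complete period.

a₀ = ⌊√1876⌋ = 43.

[43; 3, 5, 12, 5, 3, 86]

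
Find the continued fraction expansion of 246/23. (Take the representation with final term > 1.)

[10; 1, 2, 3, 2]

246 = 10×23 + 16
23 = 1×16 + 7
16 = 2×7 + 2
7 = 3×2 + 1
2 = 2×1 + 0  (stop)
So 246/23 = [10; 1, 2, 3, 2].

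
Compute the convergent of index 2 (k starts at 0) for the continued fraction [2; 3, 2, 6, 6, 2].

16/7

Using pₖ = aₖpₖ₋₁ + pₖ₋₂, qₖ = aₖqₖ₋₁ + qₖ₋₂ (with p₋₁=1, p₋₂=0, q₋₁=0, q₋₂=1):
  k=0: a=2, p=2, q=1
  k=1: a=3, p=7, q=3
  k=2: a=2, p=16, q=7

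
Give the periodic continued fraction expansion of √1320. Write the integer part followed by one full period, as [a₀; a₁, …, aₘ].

a₀ = ⌊√1320⌋ = 36.
With m₀=0, d₀=1 and mₖ₊₁ = dₖaₖ − mₖ, dₖ₊₁ = (n − mₖ₊₁²)/dₖ, aₖ₊₁ = ⌊(a₀+mₖ₊₁)/dₖ₊₁⌋:
  k=1: m=36, d=24, a=3
  k=2: m=36, d=1, a=72
d=1 and a=2a₀=72 at k=2, so the next step gives (m, d) = (36, 24) again — its k=1 value — and the period has length 2.

[36; 3, 72]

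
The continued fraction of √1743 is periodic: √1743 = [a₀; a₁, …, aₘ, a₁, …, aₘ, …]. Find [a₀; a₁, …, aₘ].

a₀ = ⌊√1743⌋ = 41.
With m₀=0, d₀=1 and mₖ₊₁ = dₖaₖ − mₖ, dₖ₊₁ = (n − mₖ₊₁²)/dₖ, aₖ₊₁ = ⌊(a₀+mₖ₊₁)/dₖ₊₁⌋:
  k=1: m=41, d=62, a=1
  k=2: m=21, d=21, a=2
  k=3: m=21, d=62, a=1
  k=4: m=41, d=1, a=82
d=1 and a=2a₀=82 at k=4, so the next step gives (m, d) = (41, 62) again — its k=1 value — and the period has length 4.

[41; 1, 2, 1, 82]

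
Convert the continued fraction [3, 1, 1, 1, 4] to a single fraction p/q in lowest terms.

Using pₖ = aₖpₖ₋₁ + pₖ₋₂ and qₖ = aₖqₖ₋₁ + qₖ₋₂:
  k=0: a=3, p=3, q=1
  k=1: a=1, p=4, q=1
  k=2: a=1, p=7, q=2
  k=3: a=1, p=11, q=3
  k=4: a=4, p=51, q=14

51/14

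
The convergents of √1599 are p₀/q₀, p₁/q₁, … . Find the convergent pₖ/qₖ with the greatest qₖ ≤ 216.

3199/80

√1599 = [39; 1, 78, …] (period length 2).
Convergents:
  p_0/q_0 = 39/1
  p_1/q_1 = 40/1
  p_2/q_2 = 3159/79
  p_3/q_3 = 3199/80
  p_4/q_4 = 252681/6319
q_3 = 80 ≤ 216 < 6319 = q_4, so the answer is 3199/80.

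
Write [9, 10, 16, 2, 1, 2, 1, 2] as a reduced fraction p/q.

44951/4940

Fold from the inside: start with 2/1.
  1 + 1/2 = 3/2
  2 + 2/3 = 8/3
  1 + 3/8 = 11/8
  2 + 8/11 = 30/11
  16 + 11/30 = 491/30
  10 + 30/491 = 4940/491
  9 + 491/4940 = 44951/4940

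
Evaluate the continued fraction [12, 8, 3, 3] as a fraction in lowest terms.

1006/83

Using pₖ = aₖpₖ₋₁ + pₖ₋₂ and qₖ = aₖqₖ₋₁ + qₖ₋₂:
  k=0: a=12, p=12, q=1
  k=1: a=8, p=97, q=8
  k=2: a=3, p=303, q=25
  k=3: a=3, p=1006, q=83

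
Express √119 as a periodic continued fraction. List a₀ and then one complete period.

a₀ = ⌊√119⌋ = 10.
With m₀=0, d₀=1 and mₖ₊₁ = dₖaₖ − mₖ, dₖ₊₁ = (n − mₖ₊₁²)/dₖ, aₖ₊₁ = ⌊(a₀+mₖ₊₁)/dₖ₊₁⌋:
  k=1: m=10, d=19, a=1
  k=2: m=9, d=2, a=9
  k=3: m=9, d=19, a=1
  k=4: m=10, d=1, a=20
d=1 and a=2a₀=20 at k=4, so the next step gives (m, d) = (10, 19) again — its k=1 value — and the period has length 4.

[10; 1, 9, 1, 20]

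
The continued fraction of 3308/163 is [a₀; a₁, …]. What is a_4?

3308 = 20·163 + 48   →  a_0 = 20
163 = 3·48 + 19   →  a_1 = 3
48 = 2·19 + 10   →  a_2 = 2
19 = 1·10 + 9   →  a_3 = 1
10 = 1·9 + 1   →  a_4 = 1

1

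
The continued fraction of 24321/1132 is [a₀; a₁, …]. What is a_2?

16

24321 = 21·1132 + 549   →  a_0 = 21
1132 = 2·549 + 34   →  a_1 = 2
549 = 16·34 + 5   →  a_2 = 16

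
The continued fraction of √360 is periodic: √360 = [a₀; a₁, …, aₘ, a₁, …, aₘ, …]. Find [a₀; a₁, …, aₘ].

a₀ = ⌊√360⌋ = 18.
With m₀=0, d₀=1 and mₖ₊₁ = dₖaₖ − mₖ, dₖ₊₁ = (n − mₖ₊₁²)/dₖ, aₖ₊₁ = ⌊(a₀+mₖ₊₁)/dₖ₊₁⌋:
  k=1: m=18, d=36, a=1
  k=2: m=18, d=1, a=36
d=1 and a=2a₀=36 at k=2, so the next step gives (m, d) = (18, 36) again — its k=1 value — and the period has length 2.

[18; 1, 36]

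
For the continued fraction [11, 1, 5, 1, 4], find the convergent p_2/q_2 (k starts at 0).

71/6

Using pₖ = aₖpₖ₋₁ + pₖ₋₂, qₖ = aₖqₖ₋₁ + qₖ₋₂ (with p₋₁=1, p₋₂=0, q₋₁=0, q₋₂=1):
  k=0: a=11, p=11, q=1
  k=1: a=1, p=12, q=1
  k=2: a=5, p=71, q=6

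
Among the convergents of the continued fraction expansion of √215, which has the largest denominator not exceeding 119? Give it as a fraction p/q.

√215 = [14; 1, 1, 1, 28, …] (period length 4).
Convergents:
  p_0/q_0 = 14/1
  p_1/q_1 = 15/1
  p_2/q_2 = 29/2
  p_3/q_3 = 44/3
  p_4/q_4 = 1261/86
  p_5/q_5 = 1305/89
  p_6/q_6 = 2566/175
q_5 = 89 ≤ 119 < 175 = q_6, so the answer is 1305/89.

1305/89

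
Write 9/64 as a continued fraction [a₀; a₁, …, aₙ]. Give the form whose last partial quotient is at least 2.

[0; 7, 9]

9 = 0·64 + 9
64 = 7·9 + 1
9 = 9·1 + 0  (stop)
So 9/64 = [0; 7, 9].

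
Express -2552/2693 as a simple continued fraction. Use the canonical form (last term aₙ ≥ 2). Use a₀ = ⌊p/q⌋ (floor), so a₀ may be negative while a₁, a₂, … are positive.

-2552 = -1*2693 + 141
2693 = 19*141 + 14
141 = 10*14 + 1
14 = 14*1 + 0  (stop)
So -2552/2693 = [-1; 19, 10, 14].

[-1; 19, 10, 14]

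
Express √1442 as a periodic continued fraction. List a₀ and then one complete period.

a₀ = ⌊√1442⌋ = 37.
With m₀=0, d₀=1 and mₖ₊₁ = dₖaₖ − mₖ, dₖ₊₁ = (n − mₖ₊₁²)/dₖ, aₖ₊₁ = ⌊(a₀+mₖ₊₁)/dₖ₊₁⌋:
  k=1: m=37, d=73, a=1
  k=2: m=36, d=2, a=36
  k=3: m=36, d=73, a=1
  k=4: m=37, d=1, a=74
d=1 and a=2a₀=74 at k=4, so the next step gives (m, d) = (37, 73) again — its k=1 value — and the period has length 4.

[37; 1, 36, 1, 74]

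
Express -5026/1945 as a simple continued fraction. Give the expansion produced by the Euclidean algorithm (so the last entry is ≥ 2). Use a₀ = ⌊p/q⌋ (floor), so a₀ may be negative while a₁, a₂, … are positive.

-5026 = -3·1945 + 809
1945 = 2·809 + 327
809 = 2·327 + 155
327 = 2·155 + 17
155 = 9·17 + 2
17 = 8·2 + 1
2 = 2·1 + 0  (stop)
So -5026/1945 = [-3; 2, 2, 2, 9, 8, 2].

[-3; 2, 2, 2, 9, 8, 2]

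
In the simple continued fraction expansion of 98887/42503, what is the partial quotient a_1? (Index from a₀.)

3

98887 = 2·42503 + 13881   →  a_0 = 2
42503 = 3·13881 + 860   →  a_1 = 3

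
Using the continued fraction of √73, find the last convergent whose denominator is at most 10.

√73 = [8; 1, 1, 5, 5, 1, 1, 16, …] (period length 7).
Convergents:
  p_0/q_0 = 8/1
  p_1/q_1 = 9/1
  p_2/q_2 = 17/2
  p_3/q_3 = 94/11
q_2 = 2 ≤ 10 < 11 = q_3, so the answer is 17/2.

17/2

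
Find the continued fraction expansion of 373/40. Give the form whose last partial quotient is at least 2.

373 = 9×40 + 13
40 = 3×13 + 1
13 = 13×1 + 0  (stop)
So 373/40 = [9; 3, 13].

[9; 3, 13]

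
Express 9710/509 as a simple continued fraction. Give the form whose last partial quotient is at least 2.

9710 = 19*509 + 39
509 = 13*39 + 2
39 = 19*2 + 1
2 = 2*1 + 0  (stop)
So 9710/509 = [19; 13, 19, 2].

[19; 13, 19, 2]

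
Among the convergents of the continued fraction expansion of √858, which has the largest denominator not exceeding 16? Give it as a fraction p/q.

205/7

√858 = [29; 3, 2, 3, 58, …] (period length 4).
Convergents:
  p_0/q_0 = 29/1
  p_1/q_1 = 88/3
  p_2/q_2 = 205/7
  p_3/q_3 = 703/24
q_2 = 7 ≤ 16 < 24 = q_3, so the answer is 205/7.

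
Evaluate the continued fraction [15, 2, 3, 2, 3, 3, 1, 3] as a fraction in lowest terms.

13723/889

Fold from the inside: start with 3/1.
  1 + 1/3 = 4/3
  3 + 3/4 = 15/4
  3 + 4/15 = 49/15
  2 + 15/49 = 113/49
  3 + 49/113 = 388/113
  2 + 113/388 = 889/388
  15 + 388/889 = 13723/889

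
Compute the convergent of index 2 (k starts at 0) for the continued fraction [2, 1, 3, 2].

11/4

Using pₖ = aₖpₖ₋₁ + pₖ₋₂, qₖ = aₖqₖ₋₁ + qₖ₋₂ (with p₋₁=1, p₋₂=0, q₋₁=0, q₋₂=1):
  k=0: a=2, p=2, q=1
  k=1: a=1, p=3, q=1
  k=2: a=3, p=11, q=4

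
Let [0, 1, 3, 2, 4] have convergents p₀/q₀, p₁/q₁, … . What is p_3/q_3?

7/9

Using pₖ = aₖpₖ₋₁ + pₖ₋₂, qₖ = aₖqₖ₋₁ + qₖ₋₂ (with p₋₁=1, p₋₂=0, q₋₁=0, q₋₂=1):
  k=0: a=0, p=0, q=1
  k=1: a=1, p=1, q=1
  k=2: a=3, p=3, q=4
  k=3: a=2, p=7, q=9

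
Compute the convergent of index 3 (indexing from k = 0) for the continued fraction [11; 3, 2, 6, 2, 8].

508/45

Using pₖ = aₖpₖ₋₁ + pₖ₋₂, qₖ = aₖqₖ₋₁ + qₖ₋₂ (with p₋₁=1, p₋₂=0, q₋₁=0, q₋₂=1):
  k=0: a=11, p=11, q=1
  k=1: a=3, p=34, q=3
  k=2: a=2, p=79, q=7
  k=3: a=6, p=508, q=45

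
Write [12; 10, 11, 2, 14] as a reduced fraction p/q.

40641/3359

Fold from the inside: start with 14/1.
  2 + 1/14 = 29/14
  11 + 14/29 = 333/29
  10 + 29/333 = 3359/333
  12 + 333/3359 = 40641/3359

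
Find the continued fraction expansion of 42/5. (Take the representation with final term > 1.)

[8; 2, 2]

42 = 8*5 + 2
5 = 2*2 + 1
2 = 2*1 + 0  (stop)
So 42/5 = [8; 2, 2].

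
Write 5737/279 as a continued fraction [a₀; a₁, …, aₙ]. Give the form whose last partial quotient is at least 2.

[20; 1, 1, 3, 2, 17]

5737 = 20*279 + 157
279 = 1*157 + 122
157 = 1*122 + 35
122 = 3*35 + 17
35 = 2*17 + 1
17 = 17*1 + 0  (stop)
So 5737/279 = [20; 1, 1, 3, 2, 17].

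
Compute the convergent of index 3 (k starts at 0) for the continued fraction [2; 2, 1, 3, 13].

Using pₖ = aₖpₖ₋₁ + pₖ₋₂, qₖ = aₖqₖ₋₁ + qₖ₋₂ (with p₋₁=1, p₋₂=0, q₋₁=0, q₋₂=1):
  k=0: a=2, p=2, q=1
  k=1: a=2, p=5, q=2
  k=2: a=1, p=7, q=3
  k=3: a=3, p=26, q=11

26/11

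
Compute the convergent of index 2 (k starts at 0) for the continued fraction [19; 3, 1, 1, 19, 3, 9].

77/4

Using pₖ = aₖpₖ₋₁ + pₖ₋₂, qₖ = aₖqₖ₋₁ + qₖ₋₂ (with p₋₁=1, p₋₂=0, q₋₁=0, q₋₂=1):
  k=0: a=19, p=19, q=1
  k=1: a=3, p=58, q=3
  k=2: a=1, p=77, q=4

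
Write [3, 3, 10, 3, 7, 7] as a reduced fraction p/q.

Using pₖ = aₖpₖ₋₁ + pₖ₋₂ and qₖ = aₖqₖ₋₁ + qₖ₋₂:
  k=0: a=3, p=3, q=1
  k=1: a=3, p=10, q=3
  k=2: a=10, p=103, q=31
  k=3: a=3, p=319, q=96
  k=4: a=7, p=2336, q=703
  k=5: a=7, p=16671, q=5017

16671/5017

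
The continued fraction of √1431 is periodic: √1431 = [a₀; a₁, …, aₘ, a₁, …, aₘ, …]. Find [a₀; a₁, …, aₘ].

a₀ = ⌊√1431⌋ = 37.

[37; 1, 4, 1, 4, 1, 74]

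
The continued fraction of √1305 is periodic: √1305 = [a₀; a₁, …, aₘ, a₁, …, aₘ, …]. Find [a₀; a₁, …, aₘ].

[36; 8, 72]

a₀ = ⌊√1305⌋ = 36.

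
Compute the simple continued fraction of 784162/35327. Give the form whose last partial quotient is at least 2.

[22; 5, 14, 3, 4, 18, 2]

784162 = 22*35327 + 6968
35327 = 5*6968 + 487
6968 = 14*487 + 150
487 = 3*150 + 37
150 = 4*37 + 2
37 = 18*2 + 1
2 = 2*1 + 0  (stop)
So 784162/35327 = [22; 5, 14, 3, 4, 18, 2].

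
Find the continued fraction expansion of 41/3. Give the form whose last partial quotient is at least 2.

41 = 13*3 + 2
3 = 1*2 + 1
2 = 2*1 + 0  (stop)
So 41/3 = [13; 1, 2].

[13; 1, 2]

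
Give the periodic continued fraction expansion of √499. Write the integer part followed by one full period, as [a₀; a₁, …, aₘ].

a₀ = ⌊√499⌋ = 22.

[22; 2, 1, 21, 1, 2, 44]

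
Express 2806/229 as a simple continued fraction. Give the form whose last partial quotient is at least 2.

[12; 3, 1, 18, 3]

2806 = 12·229 + 58
229 = 3·58 + 55
58 = 1·55 + 3
55 = 18·3 + 1
3 = 3·1 + 0  (stop)
So 2806/229 = [12; 3, 1, 18, 3].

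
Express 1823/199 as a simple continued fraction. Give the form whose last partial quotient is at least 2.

1823 = 9·199 + 32
199 = 6·32 + 7
32 = 4·7 + 4
7 = 1·4 + 3
4 = 1·3 + 1
3 = 3·1 + 0  (stop)
So 1823/199 = [9; 6, 4, 1, 1, 3].

[9; 6, 4, 1, 1, 3]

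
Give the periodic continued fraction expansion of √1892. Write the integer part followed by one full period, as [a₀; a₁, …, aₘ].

a₀ = ⌊√1892⌋ = 43.
With m₀=0, d₀=1 and mₖ₊₁ = dₖaₖ − mₖ, dₖ₊₁ = (n − mₖ₊₁²)/dₖ, aₖ₊₁ = ⌊(a₀+mₖ₊₁)/dₖ₊₁⌋:
  k=1: m=43, d=43, a=2
  k=2: m=43, d=1, a=86
d=1 and a=2a₀=86 at k=2, so the next step gives (m, d) = (43, 43) again — its k=1 value — and the period has length 2.

[43; 2, 86]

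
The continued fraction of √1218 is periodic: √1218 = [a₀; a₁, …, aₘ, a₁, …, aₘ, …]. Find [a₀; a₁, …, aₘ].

[34; 1, 8, 1, 68]

a₀ = ⌊√1218⌋ = 34.
With m₀=0, d₀=1 and mₖ₊₁ = dₖaₖ − mₖ, dₖ₊₁ = (n − mₖ₊₁²)/dₖ, aₖ₊₁ = ⌊(a₀+mₖ₊₁)/dₖ₊₁⌋:
  k=1: m=34, d=62, a=1
  k=2: m=28, d=7, a=8
  k=3: m=28, d=62, a=1
  k=4: m=34, d=1, a=68
d=1 and a=2a₀=68 at k=4, so the next step gives (m, d) = (34, 62) again — its k=1 value — and the period has length 4.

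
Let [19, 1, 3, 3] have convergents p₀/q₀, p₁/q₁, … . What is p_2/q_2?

79/4

Using pₖ = aₖpₖ₋₁ + pₖ₋₂, qₖ = aₖqₖ₋₁ + qₖ₋₂ (with p₋₁=1, p₋₂=0, q₋₁=0, q₋₂=1):
  k=0: a=19, p=19, q=1
  k=1: a=1, p=20, q=1
  k=2: a=3, p=79, q=4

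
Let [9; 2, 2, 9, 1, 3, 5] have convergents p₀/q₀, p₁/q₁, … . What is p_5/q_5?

1909/203

Using pₖ = aₖpₖ₋₁ + pₖ₋₂, qₖ = aₖqₖ₋₁ + qₖ₋₂ (with p₋₁=1, p₋₂=0, q₋₁=0, q₋₂=1):
  k=0: a=9, p=9, q=1
  k=1: a=2, p=19, q=2
  k=2: a=2, p=47, q=5
  k=3: a=9, p=442, q=47
  k=4: a=1, p=489, q=52
  k=5: a=3, p=1909, q=203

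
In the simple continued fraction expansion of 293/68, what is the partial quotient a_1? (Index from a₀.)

293 = 4·68 + 21   →  a_0 = 4
68 = 3·21 + 5   →  a_1 = 3

3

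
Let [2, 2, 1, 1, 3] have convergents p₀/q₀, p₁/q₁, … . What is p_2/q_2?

Using pₖ = aₖpₖ₋₁ + pₖ₋₂, qₖ = aₖqₖ₋₁ + qₖ₋₂ (with p₋₁=1, p₋₂=0, q₋₁=0, q₋₂=1):
  k=0: a=2, p=2, q=1
  k=1: a=2, p=5, q=2
  k=2: a=1, p=7, q=3

7/3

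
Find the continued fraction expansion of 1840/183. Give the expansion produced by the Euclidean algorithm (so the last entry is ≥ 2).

[10; 18, 3, 3]

1840 = 10*183 + 10
183 = 18*10 + 3
10 = 3*3 + 1
3 = 3*1 + 0  (stop)
So 1840/183 = [10; 18, 3, 3].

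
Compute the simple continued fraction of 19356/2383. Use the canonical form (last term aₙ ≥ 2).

19356 = 8*2383 + 292
2383 = 8*292 + 47
292 = 6*47 + 10
47 = 4*10 + 7
10 = 1*7 + 3
7 = 2*3 + 1
3 = 3*1 + 0  (stop)
So 19356/2383 = [8; 8, 6, 4, 1, 2, 3].

[8; 8, 6, 4, 1, 2, 3]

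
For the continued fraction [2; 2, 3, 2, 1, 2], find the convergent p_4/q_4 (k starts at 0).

Using pₖ = aₖpₖ₋₁ + pₖ₋₂, qₖ = aₖqₖ₋₁ + qₖ₋₂ (with p₋₁=1, p₋₂=0, q₋₁=0, q₋₂=1):
  k=0: a=2, p=2, q=1
  k=1: a=2, p=5, q=2
  k=2: a=3, p=17, q=7
  k=3: a=2, p=39, q=16
  k=4: a=1, p=56, q=23

56/23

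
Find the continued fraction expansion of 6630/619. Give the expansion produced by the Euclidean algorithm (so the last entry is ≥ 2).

6630 = 10×619 + 440
619 = 1×440 + 179
440 = 2×179 + 82
179 = 2×82 + 15
82 = 5×15 + 7
15 = 2×7 + 1
7 = 7×1 + 0  (stop)
So 6630/619 = [10; 1, 2, 2, 5, 2, 7].

[10; 1, 2, 2, 5, 2, 7]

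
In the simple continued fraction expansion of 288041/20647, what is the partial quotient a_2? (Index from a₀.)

288041 = 13·20647 + 19630   →  a_0 = 13
20647 = 1·19630 + 1017   →  a_1 = 1
19630 = 19·1017 + 307   →  a_2 = 19

19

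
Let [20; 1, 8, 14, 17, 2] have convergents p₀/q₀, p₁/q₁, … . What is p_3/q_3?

2653/127

Using pₖ = aₖpₖ₋₁ + pₖ₋₂, qₖ = aₖqₖ₋₁ + qₖ₋₂ (with p₋₁=1, p₋₂=0, q₋₁=0, q₋₂=1):
  k=0: a=20, p=20, q=1
  k=1: a=1, p=21, q=1
  k=2: a=8, p=188, q=9
  k=3: a=14, p=2653, q=127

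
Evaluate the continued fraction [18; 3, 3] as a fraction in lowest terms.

183/10

Fold from the inside: start with 3/1.
  3 + 1/3 = 10/3
  18 + 3/10 = 183/10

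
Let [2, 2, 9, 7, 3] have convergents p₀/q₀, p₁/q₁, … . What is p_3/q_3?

334/135

Using pₖ = aₖpₖ₋₁ + pₖ₋₂, qₖ = aₖqₖ₋₁ + qₖ₋₂ (with p₋₁=1, p₋₂=0, q₋₁=0, q₋₂=1):
  k=0: a=2, p=2, q=1
  k=1: a=2, p=5, q=2
  k=2: a=9, p=47, q=19
  k=3: a=7, p=334, q=135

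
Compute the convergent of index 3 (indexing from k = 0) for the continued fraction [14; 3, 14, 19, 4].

Using pₖ = aₖpₖ₋₁ + pₖ₋₂, qₖ = aₖqₖ₋₁ + qₖ₋₂ (with p₋₁=1, p₋₂=0, q₋₁=0, q₋₂=1):
  k=0: a=14, p=14, q=1
  k=1: a=3, p=43, q=3
  k=2: a=14, p=616, q=43
  k=3: a=19, p=11747, q=820

11747/820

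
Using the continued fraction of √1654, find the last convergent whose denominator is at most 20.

122/3

√1654 = [40; 1, 2, 40, 2, 1, 80, …] (period length 6).
Convergents:
  p_0/q_0 = 40/1
  p_1/q_1 = 41/1
  p_2/q_2 = 122/3
  p_3/q_3 = 4921/121
q_2 = 3 ≤ 20 < 121 = q_3, so the answer is 122/3.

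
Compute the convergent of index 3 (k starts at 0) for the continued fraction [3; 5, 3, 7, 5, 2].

373/117

Using pₖ = aₖpₖ₋₁ + pₖ₋₂, qₖ = aₖqₖ₋₁ + qₖ₋₂ (with p₋₁=1, p₋₂=0, q₋₁=0, q₋₂=1):
  k=0: a=3, p=3, q=1
  k=1: a=5, p=16, q=5
  k=2: a=3, p=51, q=16
  k=3: a=7, p=373, q=117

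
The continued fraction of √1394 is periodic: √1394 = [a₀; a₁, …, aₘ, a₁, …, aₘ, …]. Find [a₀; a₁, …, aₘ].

[37; 2, 1, 36, 1, 2, 74]

a₀ = ⌊√1394⌋ = 37.
With m₀=0, d₀=1 and mₖ₊₁ = dₖaₖ − mₖ, dₖ₊₁ = (n − mₖ₊₁²)/dₖ, aₖ₊₁ = ⌊(a₀+mₖ₊₁)/dₖ₊₁⌋:
  k=1: m=37, d=25, a=2
  k=2: m=13, d=49, a=1
  k=3: m=36, d=2, a=36
  k=4: m=36, d=49, a=1
  k=5: m=13, d=25, a=2
  k=6: m=37, d=1, a=74
d=1 and a=2a₀=74 at k=6, so the next step gives (m, d) = (37, 25) again — its k=1 value — and the period has length 6.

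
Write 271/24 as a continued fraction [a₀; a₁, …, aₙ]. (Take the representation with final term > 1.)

[11; 3, 2, 3]

271 = 11·24 + 7
24 = 3·7 + 3
7 = 2·3 + 1
3 = 3·1 + 0  (stop)
So 271/24 = [11; 3, 2, 3].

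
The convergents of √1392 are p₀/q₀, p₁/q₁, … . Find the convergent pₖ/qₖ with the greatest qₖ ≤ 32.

485/13

√1392 = [37; 3, 4, 3, 74, …] (period length 4).
Convergents:
  p_0/q_0 = 37/1
  p_1/q_1 = 112/3
  p_2/q_2 = 485/13
  p_3/q_3 = 1567/42
q_2 = 13 ≤ 32 < 42 = q_3, so the answer is 485/13.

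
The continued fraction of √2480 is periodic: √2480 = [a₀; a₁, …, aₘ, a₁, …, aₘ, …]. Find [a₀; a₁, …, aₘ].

a₀ = ⌊√2480⌋ = 49.
With m₀=0, d₀=1 and mₖ₊₁ = dₖaₖ − mₖ, dₖ₊₁ = (n − mₖ₊₁²)/dₖ, aₖ₊₁ = ⌊(a₀+mₖ₊₁)/dₖ₊₁⌋:
  k=1: m=49, d=79, a=1
  k=2: m=30, d=20, a=3
  k=3: m=30, d=79, a=1
  k=4: m=49, d=1, a=98
d=1 and a=2a₀=98 at k=4, so the next step gives (m, d) = (49, 79) again — its k=1 value — and the period has length 4.

[49; 1, 3, 1, 98]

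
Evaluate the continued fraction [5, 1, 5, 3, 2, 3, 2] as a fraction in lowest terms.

Fold from the inside: start with 2/1.
  3 + 1/2 = 7/2
  2 + 2/7 = 16/7
  3 + 7/16 = 55/16
  5 + 16/55 = 291/55
  1 + 55/291 = 346/291
  5 + 291/346 = 2021/346

2021/346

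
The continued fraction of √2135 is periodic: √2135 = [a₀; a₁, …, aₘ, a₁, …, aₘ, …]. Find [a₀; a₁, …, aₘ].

a₀ = ⌊√2135⌋ = 46.

[46; 4, 1, 5, 1, 4, 92]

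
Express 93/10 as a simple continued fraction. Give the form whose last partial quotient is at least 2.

[9; 3, 3]

93 = 9×10 + 3
10 = 3×3 + 1
3 = 3×1 + 0  (stop)
So 93/10 = [9; 3, 3].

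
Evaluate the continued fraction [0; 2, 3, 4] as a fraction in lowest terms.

Using pₖ = aₖpₖ₋₁ + pₖ₋₂ and qₖ = aₖqₖ₋₁ + qₖ₋₂:
  k=0: a=0, p=0, q=1
  k=1: a=2, p=1, q=2
  k=2: a=3, p=3, q=7
  k=3: a=4, p=13, q=30

13/30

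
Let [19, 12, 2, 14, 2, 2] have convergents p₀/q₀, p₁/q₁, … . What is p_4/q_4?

14291/749

Using pₖ = aₖpₖ₋₁ + pₖ₋₂, qₖ = aₖqₖ₋₁ + qₖ₋₂ (with p₋₁=1, p₋₂=0, q₋₁=0, q₋₂=1):
  k=0: a=19, p=19, q=1
  k=1: a=12, p=229, q=12
  k=2: a=2, p=477, q=25
  k=3: a=14, p=6907, q=362
  k=4: a=2, p=14291, q=749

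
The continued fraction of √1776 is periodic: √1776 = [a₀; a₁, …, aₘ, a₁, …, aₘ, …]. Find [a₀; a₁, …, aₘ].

[42; 7, 84]

a₀ = ⌊√1776⌋ = 42.
With m₀=0, d₀=1 and mₖ₊₁ = dₖaₖ − mₖ, dₖ₊₁ = (n − mₖ₊₁²)/dₖ, aₖ₊₁ = ⌊(a₀+mₖ₊₁)/dₖ₊₁⌋:
  k=1: m=42, d=12, a=7
  k=2: m=42, d=1, a=84
d=1 and a=2a₀=84 at k=2, so the next step gives (m, d) = (42, 12) again — its k=1 value — and the period has length 2.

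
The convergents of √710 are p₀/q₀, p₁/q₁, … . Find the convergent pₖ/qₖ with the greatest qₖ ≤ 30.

√710 = [26; 1, 1, 1, 4, 1, 1, 1, 52, …] (period length 8).
Convergents:
  p_0/q_0 = 26/1
  p_1/q_1 = 27/1
  p_2/q_2 = 53/2
  p_3/q_3 = 80/3
  p_4/q_4 = 373/14
  p_5/q_5 = 453/17
  p_6/q_6 = 826/31
q_5 = 17 ≤ 30 < 31 = q_6, so the answer is 453/17.

453/17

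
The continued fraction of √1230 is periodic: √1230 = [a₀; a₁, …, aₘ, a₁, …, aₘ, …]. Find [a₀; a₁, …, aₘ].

a₀ = ⌊√1230⌋ = 35.
With m₀=0, d₀=1 and mₖ₊₁ = dₖaₖ − mₖ, dₖ₊₁ = (n − mₖ₊₁²)/dₖ, aₖ₊₁ = ⌊(a₀+mₖ₊₁)/dₖ₊₁⌋:
  k=1: m=35, d=5, a=14
  k=2: m=35, d=1, a=70
d=1 and a=2a₀=70 at k=2, so the next step gives (m, d) = (35, 5) again — its k=1 value — and the period has length 2.

[35; 14, 70]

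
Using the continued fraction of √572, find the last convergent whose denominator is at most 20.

√572 = [23; 1, 10, 1, 46, …] (period length 4).
Convergents:
  p_0/q_0 = 23/1
  p_1/q_1 = 24/1
  p_2/q_2 = 263/11
  p_3/q_3 = 287/12
  p_4/q_4 = 13465/563
q_3 = 12 ≤ 20 < 563 = q_4, so the answer is 287/12.

287/12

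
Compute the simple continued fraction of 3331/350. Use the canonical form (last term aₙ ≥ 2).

[9; 1, 1, 14, 12]

3331 = 9×350 + 181
350 = 1×181 + 169
181 = 1×169 + 12
169 = 14×12 + 1
12 = 12×1 + 0  (stop)
So 3331/350 = [9; 1, 1, 14, 12].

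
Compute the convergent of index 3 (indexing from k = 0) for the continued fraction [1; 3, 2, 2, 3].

Using pₖ = aₖpₖ₋₁ + pₖ₋₂, qₖ = aₖqₖ₋₁ + qₖ₋₂ (with p₋₁=1, p₋₂=0, q₋₁=0, q₋₂=1):
  k=0: a=1, p=1, q=1
  k=1: a=3, p=4, q=3
  k=2: a=2, p=9, q=7
  k=3: a=2, p=22, q=17

22/17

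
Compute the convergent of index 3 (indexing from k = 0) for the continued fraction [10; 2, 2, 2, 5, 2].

125/12

Using pₖ = aₖpₖ₋₁ + pₖ₋₂, qₖ = aₖqₖ₋₁ + qₖ₋₂ (with p₋₁=1, p₋₂=0, q₋₁=0, q₋₂=1):
  k=0: a=10, p=10, q=1
  k=1: a=2, p=21, q=2
  k=2: a=2, p=52, q=5
  k=3: a=2, p=125, q=12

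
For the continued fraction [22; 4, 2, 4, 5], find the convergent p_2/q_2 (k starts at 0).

Using pₖ = aₖpₖ₋₁ + pₖ₋₂, qₖ = aₖqₖ₋₁ + qₖ₋₂ (with p₋₁=1, p₋₂=0, q₋₁=0, q₋₂=1):
  k=0: a=22, p=22, q=1
  k=1: a=4, p=89, q=4
  k=2: a=2, p=200, q=9

200/9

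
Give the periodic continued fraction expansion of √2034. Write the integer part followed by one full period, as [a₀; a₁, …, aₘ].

[45; 10, 90]

a₀ = ⌊√2034⌋ = 45.
With m₀=0, d₀=1 and mₖ₊₁ = dₖaₖ − mₖ, dₖ₊₁ = (n − mₖ₊₁²)/dₖ, aₖ₊₁ = ⌊(a₀+mₖ₊₁)/dₖ₊₁⌋:
  k=1: m=45, d=9, a=10
  k=2: m=45, d=1, a=90
d=1 and a=2a₀=90 at k=2, so the next step gives (m, d) = (45, 9) again — its k=1 value — and the period has length 2.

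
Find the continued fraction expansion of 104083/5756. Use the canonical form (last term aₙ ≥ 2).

104083 = 18*5756 + 475
5756 = 12*475 + 56
475 = 8*56 + 27
56 = 2*27 + 2
27 = 13*2 + 1
2 = 2*1 + 0  (stop)
So 104083/5756 = [18; 12, 8, 2, 13, 2].

[18; 12, 8, 2, 13, 2]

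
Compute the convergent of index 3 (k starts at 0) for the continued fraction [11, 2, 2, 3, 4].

Using pₖ = aₖpₖ₋₁ + pₖ₋₂, qₖ = aₖqₖ₋₁ + qₖ₋₂ (with p₋₁=1, p₋₂=0, q₋₁=0, q₋₂=1):
  k=0: a=11, p=11, q=1
  k=1: a=2, p=23, q=2
  k=2: a=2, p=57, q=5
  k=3: a=3, p=194, q=17

194/17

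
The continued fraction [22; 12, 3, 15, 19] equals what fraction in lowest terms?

Using pₖ = aₖpₖ₋₁ + pₖ₋₂ and qₖ = aₖqₖ₋₁ + qₖ₋₂:
  k=0: a=22, p=22, q=1
  k=1: a=12, p=265, q=12
  k=2: a=3, p=817, q=37
  k=3: a=15, p=12520, q=567
  k=4: a=19, p=238697, q=10810

238697/10810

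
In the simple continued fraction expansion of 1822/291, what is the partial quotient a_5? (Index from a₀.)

5

1822 = 6·291 + 76   →  a_0 = 6
291 = 3·76 + 63   →  a_1 = 3
76 = 1·63 + 13   →  a_2 = 1
63 = 4·13 + 11   →  a_3 = 4
13 = 1·11 + 2   →  a_4 = 1
11 = 5·2 + 1   →  a_5 = 5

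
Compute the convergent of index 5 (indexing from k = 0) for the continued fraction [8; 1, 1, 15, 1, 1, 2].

Using pₖ = aₖpₖ₋₁ + pₖ₋₂, qₖ = aₖqₖ₋₁ + qₖ₋₂ (with p₋₁=1, p₋₂=0, q₋₁=0, q₋₂=1):
  k=0: a=8, p=8, q=1
  k=1: a=1, p=9, q=1
  k=2: a=1, p=17, q=2
  k=3: a=15, p=264, q=31
  k=4: a=1, p=281, q=33
  k=5: a=1, p=545, q=64

545/64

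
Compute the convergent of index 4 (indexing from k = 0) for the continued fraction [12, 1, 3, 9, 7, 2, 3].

3355/263

Using pₖ = aₖpₖ₋₁ + pₖ₋₂, qₖ = aₖqₖ₋₁ + qₖ₋₂ (with p₋₁=1, p₋₂=0, q₋₁=0, q₋₂=1):
  k=0: a=12, p=12, q=1
  k=1: a=1, p=13, q=1
  k=2: a=3, p=51, q=4
  k=3: a=9, p=472, q=37
  k=4: a=7, p=3355, q=263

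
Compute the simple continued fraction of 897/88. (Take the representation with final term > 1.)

897 = 10·88 + 17
88 = 5·17 + 3
17 = 5·3 + 2
3 = 1·2 + 1
2 = 2·1 + 0  (stop)
So 897/88 = [10; 5, 5, 1, 2].

[10; 5, 5, 1, 2]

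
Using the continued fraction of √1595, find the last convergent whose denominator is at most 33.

639/16

√1595 = [39; 1, 14, 1, 78, …] (period length 4).
Convergents:
  p_0/q_0 = 39/1
  p_1/q_1 = 40/1
  p_2/q_2 = 599/15
  p_3/q_3 = 639/16
  p_4/q_4 = 50441/1263
q_3 = 16 ≤ 33 < 1263 = q_4, so the answer is 639/16.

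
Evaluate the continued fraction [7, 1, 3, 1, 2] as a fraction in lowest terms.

109/14

Using pₖ = aₖpₖ₋₁ + pₖ₋₂ and qₖ = aₖqₖ₋₁ + qₖ₋₂:
  k=0: a=7, p=7, q=1
  k=1: a=1, p=8, q=1
  k=2: a=3, p=31, q=4
  k=3: a=1, p=39, q=5
  k=4: a=2, p=109, q=14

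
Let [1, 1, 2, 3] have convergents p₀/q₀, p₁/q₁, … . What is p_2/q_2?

5/3

Using pₖ = aₖpₖ₋₁ + pₖ₋₂, qₖ = aₖqₖ₋₁ + qₖ₋₂ (with p₋₁=1, p₋₂=0, q₋₁=0, q₋₂=1):
  k=0: a=1, p=1, q=1
  k=1: a=1, p=2, q=1
  k=2: a=2, p=5, q=3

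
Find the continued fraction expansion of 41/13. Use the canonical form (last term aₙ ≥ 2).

41 = 3×13 + 2
13 = 6×2 + 1
2 = 2×1 + 0  (stop)
So 41/13 = [3; 6, 2].

[3; 6, 2]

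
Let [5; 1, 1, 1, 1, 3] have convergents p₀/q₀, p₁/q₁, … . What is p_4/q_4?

28/5

Using pₖ = aₖpₖ₋₁ + pₖ₋₂, qₖ = aₖqₖ₋₁ + qₖ₋₂ (with p₋₁=1, p₋₂=0, q₋₁=0, q₋₂=1):
  k=0: a=5, p=5, q=1
  k=1: a=1, p=6, q=1
  k=2: a=1, p=11, q=2
  k=3: a=1, p=17, q=3
  k=4: a=1, p=28, q=5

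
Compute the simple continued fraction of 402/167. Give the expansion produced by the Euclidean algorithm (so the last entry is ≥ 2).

[2; 2, 2, 5, 6]

402 = 2*167 + 68
167 = 2*68 + 31
68 = 2*31 + 6
31 = 5*6 + 1
6 = 6*1 + 0  (stop)
So 402/167 = [2; 2, 2, 5, 6].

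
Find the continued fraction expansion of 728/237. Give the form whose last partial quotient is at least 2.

728 = 3·237 + 17
237 = 13·17 + 16
17 = 1·16 + 1
16 = 16·1 + 0  (stop)
So 728/237 = [3; 13, 1, 16].

[3; 13, 1, 16]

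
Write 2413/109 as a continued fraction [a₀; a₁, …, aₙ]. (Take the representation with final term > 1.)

[22; 7, 3, 1, 3]

2413 = 22×109 + 15
109 = 7×15 + 4
15 = 3×4 + 3
4 = 1×3 + 1
3 = 3×1 + 0  (stop)
So 2413/109 = [22; 7, 3, 1, 3].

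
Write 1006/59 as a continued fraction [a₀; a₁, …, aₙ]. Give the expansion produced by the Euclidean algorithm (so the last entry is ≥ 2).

1006 = 17×59 + 3
59 = 19×3 + 2
3 = 1×2 + 1
2 = 2×1 + 0  (stop)
So 1006/59 = [17; 19, 1, 2].

[17; 19, 1, 2]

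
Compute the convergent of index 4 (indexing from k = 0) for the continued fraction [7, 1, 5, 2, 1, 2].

149/19

Using pₖ = aₖpₖ₋₁ + pₖ₋₂, qₖ = aₖqₖ₋₁ + qₖ₋₂ (with p₋₁=1, p₋₂=0, q₋₁=0, q₋₂=1):
  k=0: a=7, p=7, q=1
  k=1: a=1, p=8, q=1
  k=2: a=5, p=47, q=6
  k=3: a=2, p=102, q=13
  k=4: a=1, p=149, q=19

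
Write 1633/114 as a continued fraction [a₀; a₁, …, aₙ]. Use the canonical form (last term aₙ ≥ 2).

[14; 3, 12, 3]

1633 = 14×114 + 37
114 = 3×37 + 3
37 = 12×3 + 1
3 = 3×1 + 0  (stop)
So 1633/114 = [14; 3, 12, 3].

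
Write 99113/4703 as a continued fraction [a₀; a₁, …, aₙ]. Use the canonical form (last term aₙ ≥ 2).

[21; 13, 2, 3, 2, 10, 2]

99113 = 21×4703 + 350
4703 = 13×350 + 153
350 = 2×153 + 44
153 = 3×44 + 21
44 = 2×21 + 2
21 = 10×2 + 1
2 = 2×1 + 0  (stop)
So 99113/4703 = [21; 13, 2, 3, 2, 10, 2].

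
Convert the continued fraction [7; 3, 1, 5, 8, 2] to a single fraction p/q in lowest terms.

2897/399

Using pₖ = aₖpₖ₋₁ + pₖ₋₂ and qₖ = aₖqₖ₋₁ + qₖ₋₂:
  k=0: a=7, p=7, q=1
  k=1: a=3, p=22, q=3
  k=2: a=1, p=29, q=4
  k=3: a=5, p=167, q=23
  k=4: a=8, p=1365, q=188
  k=5: a=2, p=2897, q=399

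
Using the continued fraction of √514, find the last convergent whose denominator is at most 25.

√514 = [22; 1, 2, 22, 2, 1, 44, …] (period length 6).
Convergents:
  p_0/q_0 = 22/1
  p_1/q_1 = 23/1
  p_2/q_2 = 68/3
  p_3/q_3 = 1519/67
q_2 = 3 ≤ 25 < 67 = q_3, so the answer is 68/3.

68/3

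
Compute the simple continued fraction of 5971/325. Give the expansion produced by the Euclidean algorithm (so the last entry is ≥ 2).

5971 = 18×325 + 121
325 = 2×121 + 83
121 = 1×83 + 38
83 = 2×38 + 7
38 = 5×7 + 3
7 = 2×3 + 1
3 = 3×1 + 0  (stop)
So 5971/325 = [18; 2, 1, 2, 5, 2, 3].

[18; 2, 1, 2, 5, 2, 3]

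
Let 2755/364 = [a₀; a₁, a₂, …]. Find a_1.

1

2755 = 7·364 + 207   →  a_0 = 7
364 = 1·207 + 157   →  a_1 = 1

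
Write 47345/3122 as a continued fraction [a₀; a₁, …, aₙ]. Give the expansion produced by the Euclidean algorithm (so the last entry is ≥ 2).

[15; 6, 16, 10, 1, 2]

47345 = 15·3122 + 515
3122 = 6·515 + 32
515 = 16·32 + 3
32 = 10·3 + 2
3 = 1·2 + 1
2 = 2·1 + 0  (stop)
So 47345/3122 = [15; 6, 16, 10, 1, 2].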